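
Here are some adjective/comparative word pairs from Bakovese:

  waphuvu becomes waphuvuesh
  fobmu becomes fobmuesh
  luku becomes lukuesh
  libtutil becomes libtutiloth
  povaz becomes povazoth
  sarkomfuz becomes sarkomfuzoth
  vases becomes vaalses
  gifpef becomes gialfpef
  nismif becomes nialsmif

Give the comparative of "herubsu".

waphuvu and sarkomfuz both have last vowel 'u' yet inflect differently (waphuvuesh, sarkomfuzoth), so the last vowel is not what conditions the rule; the final letter is.
"herubsu" ends in -u. The stems ending in -u (waphuvu → waphuvuesh, fobmu → fobmuesh, luku → lukuesh) add -esh.
So herubsu → herubsuesh.

herubsuesh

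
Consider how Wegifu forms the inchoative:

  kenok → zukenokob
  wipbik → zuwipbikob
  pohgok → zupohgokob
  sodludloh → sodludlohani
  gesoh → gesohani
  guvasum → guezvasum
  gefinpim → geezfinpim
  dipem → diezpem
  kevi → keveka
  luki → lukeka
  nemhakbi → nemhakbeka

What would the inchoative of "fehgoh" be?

fehgohani

kenok and sodludloh both have last vowel 'o' yet inflect differently (zukenokob, sodludlohani), so the last vowel is not what conditions the rule; the final letter is.
"fehgoh" ends in -h. The stems ending in -h (sodludloh → sodludlohani, gesoh → gesohani) add -ani.
So fehgoh → fehgohani.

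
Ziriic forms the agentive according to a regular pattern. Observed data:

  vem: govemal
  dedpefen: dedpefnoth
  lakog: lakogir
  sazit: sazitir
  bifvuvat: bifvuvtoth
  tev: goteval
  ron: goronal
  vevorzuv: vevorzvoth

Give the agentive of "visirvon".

visirvnoth

ron and dedpefen both end in -n yet inflect differently (goronal, dedpefnoth), so the final letter is not what conditions the rule; the number of vowels is.
"visirvon" has 3 vowels. The stems with 3 vowels (dedpefen → dedpefnoth, vevorzuv → vevorzvoth, bifvuvat → bifvuvtoth) delete the last vowel and add -oth.
So visirvon → visirvnoth.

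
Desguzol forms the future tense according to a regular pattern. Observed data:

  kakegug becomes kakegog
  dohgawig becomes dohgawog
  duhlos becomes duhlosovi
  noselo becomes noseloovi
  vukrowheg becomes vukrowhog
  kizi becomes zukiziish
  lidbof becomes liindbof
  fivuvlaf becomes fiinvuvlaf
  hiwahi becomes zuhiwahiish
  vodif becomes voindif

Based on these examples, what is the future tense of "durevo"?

vodif and dohgawig both have last vowel 'i' yet inflect differently (voindif, dohgawog), so the last vowel is not what conditions the rule; the final letter is.
"durevo" ends in -o. The one such stem in the data (noselo → noseloovi) adds -ovi, so the same rule applies.
The other patterns: stems ending in -f insert -in- after the first vowel; stems ending in -g change the last vowel to 'o'; stems ending in -i add zu- … -ish around the stem.
So durevo → durevoovi.

durevoovi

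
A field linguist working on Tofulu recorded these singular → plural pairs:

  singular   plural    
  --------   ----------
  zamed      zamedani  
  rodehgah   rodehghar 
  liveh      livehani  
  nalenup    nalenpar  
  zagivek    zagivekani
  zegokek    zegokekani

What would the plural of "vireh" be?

"vireh" has last vowel 'e'. The stems whose last vowel is 'e' (liveh → livehani, zegokek → zegokekani, zagivek → zagivekani) add -ani.
The other pattern: stems whose last vowel is 'a' or 'u' delete the last vowel and add -ar.
So vireh → virehani.

virehani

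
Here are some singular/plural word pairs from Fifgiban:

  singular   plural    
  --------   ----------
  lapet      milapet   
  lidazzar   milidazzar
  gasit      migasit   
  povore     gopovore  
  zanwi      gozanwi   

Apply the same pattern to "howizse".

"howizse" ends in a vowel. The stems ending in a vowel (povore → gopovore, zanwi → gozanwi) add the prefix go-.
So howizse → gohowizse.

gohowizse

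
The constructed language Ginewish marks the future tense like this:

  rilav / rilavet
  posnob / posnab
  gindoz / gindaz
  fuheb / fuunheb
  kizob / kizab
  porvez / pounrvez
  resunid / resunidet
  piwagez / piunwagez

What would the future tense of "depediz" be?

"depediz" has last vowel 'i'. The one such stem in the data (resunid → resunidet) adds -et, so the same rule applies.
So depediz → depedizet.

depedizet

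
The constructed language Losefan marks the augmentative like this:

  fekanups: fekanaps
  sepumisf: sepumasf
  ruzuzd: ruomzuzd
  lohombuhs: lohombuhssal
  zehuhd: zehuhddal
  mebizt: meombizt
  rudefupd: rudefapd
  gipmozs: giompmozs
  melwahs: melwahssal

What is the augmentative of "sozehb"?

ruzuzd and zehuhd both end in -d yet inflect differently (ruomzuzd, zehuhddal), so the final letter is not what conditions the rule; the second-to-last letter is.
"sozehb" has second-to-last letter 'h'. The stems whose second-to-last letter is 'h' (zehuhd → zehuhddal, melwahs → melwahssal, lohombuhs → lohombuhssal) double the final consonant and add -al.
The other patterns: stems whose second-to-last letter is 'z' insert -om- after the first vowel; stems whose second-to-last letter is 'p' or 's' change the last vowel to 'a'.
So sozehb → sozehbbal.

sozehbbal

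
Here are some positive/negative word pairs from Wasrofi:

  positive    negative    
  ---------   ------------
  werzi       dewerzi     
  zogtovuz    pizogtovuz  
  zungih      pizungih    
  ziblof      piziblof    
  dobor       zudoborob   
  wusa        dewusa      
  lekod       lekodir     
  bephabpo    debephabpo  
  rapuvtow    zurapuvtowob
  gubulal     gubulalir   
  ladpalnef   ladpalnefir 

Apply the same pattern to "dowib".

ziblof and ladpalnef both end in -f yet inflect differently (piziblof, ladpalnefir), so the final letter is not what conditions the rule; the first letter is.
"dowib" begins with d-. The one such stem in the data (dobor → zudoborob) adds zu- … -ob around the stem, so the same rule applies.
The other patterns: stems beginning with z- add the prefix pi-; stems beginning with g- or l- add -ir; stems beginning with b- or w- add the prefix de-.
So dowib → zudowibob.

zudowibob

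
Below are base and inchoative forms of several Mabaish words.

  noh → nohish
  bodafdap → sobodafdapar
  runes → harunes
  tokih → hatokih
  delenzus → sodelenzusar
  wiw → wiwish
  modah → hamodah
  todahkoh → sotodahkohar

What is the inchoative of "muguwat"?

"muguwat" has 3 vowels. The stems with 3 vowels (todahkoh → sotodahkohar, delenzus → sodelenzusar, bodafdap → sobodafdapar) add so- … -ar around the stem.
So muguwat → somuguwatar.

somuguwatar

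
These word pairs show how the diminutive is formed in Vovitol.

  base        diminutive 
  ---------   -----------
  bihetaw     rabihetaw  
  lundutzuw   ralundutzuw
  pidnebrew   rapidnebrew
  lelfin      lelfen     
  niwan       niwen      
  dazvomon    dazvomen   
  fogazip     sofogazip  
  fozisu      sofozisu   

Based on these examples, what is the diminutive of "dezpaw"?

bihetaw and niwan both have last vowel 'a' yet inflect differently (rabihetaw, niwen), so the last vowel is not what conditions the rule; the final letter is.
"dezpaw" ends in -w. The stems ending in -w (bihetaw → rabihetaw, lundutzuw → ralundutzuw, pidnebrew → rapidnebrew) add the prefix ra-.
So dezpaw → radezpaw.

radezpaw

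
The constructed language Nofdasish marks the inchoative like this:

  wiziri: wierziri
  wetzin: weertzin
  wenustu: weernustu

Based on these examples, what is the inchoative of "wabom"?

Every pair shown (wiziri → wierziri, wetzin → weertzin, wenustu → weernustu) follows the same rule: insert -er- after the first vowel.
So wabom → waerbom.

waerbom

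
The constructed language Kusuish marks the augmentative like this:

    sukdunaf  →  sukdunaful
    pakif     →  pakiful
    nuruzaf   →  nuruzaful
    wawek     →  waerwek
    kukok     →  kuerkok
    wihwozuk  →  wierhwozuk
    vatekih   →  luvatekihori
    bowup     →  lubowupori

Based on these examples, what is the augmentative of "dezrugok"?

"dezrugok" ends in -k. The stems ending in -k (wawek → waerwek, kukok → kuerkok, wihwozuk → wierhwozuk) insert -er- after the first vowel.
So dezrugok → deerzrugok.

deerzrugok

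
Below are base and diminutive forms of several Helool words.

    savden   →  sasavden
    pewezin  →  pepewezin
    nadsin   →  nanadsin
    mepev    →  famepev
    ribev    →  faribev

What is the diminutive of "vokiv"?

favokiv

savden and mepev both have last vowel 'e' yet inflect differently (sasavden, famepev), so the last vowel is not what conditions the rule; the final letter is.
"vokiv" ends in -v. The stems ending in -v (mepev → famepev, ribev → faribev) add the prefix fa-.
The other pattern: stems ending in -n repeat the first consonant+vowel as a prefix.
So vokiv → favokiv.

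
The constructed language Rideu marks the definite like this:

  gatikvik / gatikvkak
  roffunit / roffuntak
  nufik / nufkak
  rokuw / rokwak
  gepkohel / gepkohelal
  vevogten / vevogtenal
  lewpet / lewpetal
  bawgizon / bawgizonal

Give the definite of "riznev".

rizneval

roffunit and lewpet both end in -t yet inflect differently (roffuntak, lewpetal), so the final letter is not what conditions the rule; the last vowel is.
"riznev" has last vowel 'e'. The stems whose last vowel is 'e' (gepkohel → gepkohelal, vevogten → vevogtenal, lewpet → lewpetal) add -al.
The other pattern: stems whose last vowel is 'i' or 'u' delete the last vowel and add -ak.
So riznev → rizneval.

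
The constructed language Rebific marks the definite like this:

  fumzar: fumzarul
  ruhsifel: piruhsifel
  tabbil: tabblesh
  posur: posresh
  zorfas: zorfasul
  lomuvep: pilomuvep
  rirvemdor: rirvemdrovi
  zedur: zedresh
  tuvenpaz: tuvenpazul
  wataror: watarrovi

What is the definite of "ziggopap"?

ziggopapul

"ziggopap" has last vowel 'a'. The stems whose last vowel is 'a' (fumzar → fumzarul, zorfas → zorfasul, tuvenpaz → tuvenpazul) add -ul.
The other patterns: stems whose last vowel is 'i' or 'u' delete the last vowel and add -esh; stems whose last vowel is 'e' add the prefix pi-; stems whose last vowel is 'o' delete the last vowel and add -ovi.
So ziggopap → ziggopapul.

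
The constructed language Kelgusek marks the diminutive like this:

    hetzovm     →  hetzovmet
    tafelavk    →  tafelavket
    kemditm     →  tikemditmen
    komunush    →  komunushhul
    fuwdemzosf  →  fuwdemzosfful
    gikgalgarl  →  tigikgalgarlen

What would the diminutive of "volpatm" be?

"volpatm" has second-to-last letter 't'. The one such stem in the data (kemditm → tikemditmen) adds ti- … -en around the stem, so the same rule applies.
The other patterns: stems whose second-to-last letter is 'v' add -et; stems whose second-to-last letter is 's' double the final consonant and add -ul.
So volpatm → tivolpatmen.

tivolpatmen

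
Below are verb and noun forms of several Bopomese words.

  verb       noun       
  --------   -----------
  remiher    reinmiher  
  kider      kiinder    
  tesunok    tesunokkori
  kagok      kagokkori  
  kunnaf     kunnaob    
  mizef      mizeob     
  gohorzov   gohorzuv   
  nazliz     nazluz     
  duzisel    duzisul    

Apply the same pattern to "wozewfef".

remiher and mizef both have last vowel 'e' yet inflect differently (reinmiher, mizeob), so the last vowel is not what conditions the rule; the final letter is.
"wozewfef" ends in -f. The stems ending in -f (kunnaf → kunnaob, mizef → mizeob) drop the final letter and add -ob.
The other patterns: stems ending in -r insert -in- after the first vowel; stems ending in -k double the final consonant and add -ori; stems ending in -l, -v or -z change the last vowel to 'u'.
So wozewfef → wozewfeob.

wozewfeob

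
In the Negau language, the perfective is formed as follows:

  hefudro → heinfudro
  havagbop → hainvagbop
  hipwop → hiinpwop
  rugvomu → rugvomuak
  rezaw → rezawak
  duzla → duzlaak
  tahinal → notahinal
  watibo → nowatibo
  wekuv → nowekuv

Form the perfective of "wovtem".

hefudro and watibo both end in -o yet inflect differently (heinfudro, nowatibo), so the final letter is not what conditions the rule; the first letter is.
"wovtem" begins with w-. The stems beginning with w- (watibo → nowatibo, wekuv → nowekuv) add the prefix no-.
So wovtem → nowovtem.

nowovtem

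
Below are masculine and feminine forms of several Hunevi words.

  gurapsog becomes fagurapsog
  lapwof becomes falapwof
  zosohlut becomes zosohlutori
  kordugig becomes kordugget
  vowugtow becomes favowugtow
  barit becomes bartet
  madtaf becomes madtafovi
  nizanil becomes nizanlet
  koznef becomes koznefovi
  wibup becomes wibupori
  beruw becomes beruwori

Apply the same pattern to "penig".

penget

lapwof and madtaf both end in -f yet inflect differently (falapwof, madtafovi), so the final letter is not what conditions the rule; the last vowel is.
"penig" has last vowel 'i'. The stems whose last vowel is 'i' (barit → bartet, nizanil → nizanlet, kordugig → kordugget) delete the last vowel and add -et.
So penig → penget.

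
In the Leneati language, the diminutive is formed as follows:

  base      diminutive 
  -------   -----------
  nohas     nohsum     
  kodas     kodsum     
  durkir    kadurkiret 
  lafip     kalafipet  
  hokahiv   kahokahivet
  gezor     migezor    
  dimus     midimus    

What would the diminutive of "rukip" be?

karukipet

durkir and gezor both end in -r yet inflect differently (kadurkiret, migezor), so the final letter is not what conditions the rule; the last vowel is.
"rukip" has last vowel 'i'. The stems whose last vowel is 'i' (durkir → kadurkiret, lafip → kalafipet, hokahiv → kahokahivet) add ka- … -et around the stem.
So rukip → karukipet.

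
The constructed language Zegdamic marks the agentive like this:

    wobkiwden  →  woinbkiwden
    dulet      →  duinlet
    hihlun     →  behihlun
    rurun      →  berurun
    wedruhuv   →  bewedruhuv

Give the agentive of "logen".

loingen

wobkiwden and hihlun both end in -n yet inflect differently (woinbkiwden, behihlun), so the final letter is not what conditions the rule; the last vowel is.
"logen" has last vowel 'e'. The stems whose last vowel is 'e' (wobkiwden → woinbkiwden, dulet → duinlet) insert -in- after the first vowel.
So logen → loingen.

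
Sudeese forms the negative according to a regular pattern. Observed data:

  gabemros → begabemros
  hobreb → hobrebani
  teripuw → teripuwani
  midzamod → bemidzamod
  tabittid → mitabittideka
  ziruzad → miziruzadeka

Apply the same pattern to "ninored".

"ninored" has last vowel 'e'. The one such stem in the data (hobreb → hobrebani) adds -ani, so the same rule applies.
The other patterns: stems whose last vowel is 'o' add the prefix be-; stems whose last vowel is 'a' or 'i' add mi- … -eka around the stem.
So ninored → ninoredani.

ninoredani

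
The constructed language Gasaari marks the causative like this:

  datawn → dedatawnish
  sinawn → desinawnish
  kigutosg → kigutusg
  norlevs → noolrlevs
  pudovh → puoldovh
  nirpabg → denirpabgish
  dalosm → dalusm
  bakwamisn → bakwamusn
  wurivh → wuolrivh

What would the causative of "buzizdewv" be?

bakwamisn and sinawn both end in -n yet inflect differently (bakwamusn, desinawnish), so the final letter is not what conditions the rule; the second-to-last letter is.
"buzizdewv" has second-to-last letter 'w'. The stems whose second-to-last letter is 'w' (sinawn → desinawnish, datawn → dedatawnish) add de- … -ish around the stem.
The other patterns: stems whose second-to-last letter is 'v' insert -ol- after the first vowel; stems whose second-to-last letter is 's' change the last vowel to 'u'.
So buzizdewv → debuzizdewvish.

debuzizdewvish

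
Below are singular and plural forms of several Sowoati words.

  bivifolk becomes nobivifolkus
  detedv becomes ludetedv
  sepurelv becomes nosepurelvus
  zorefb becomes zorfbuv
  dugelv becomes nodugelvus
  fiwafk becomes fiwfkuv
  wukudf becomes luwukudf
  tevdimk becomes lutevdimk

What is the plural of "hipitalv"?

"hipitalv" has second-to-last letter 'l'. The stems whose second-to-last letter is 'l' (sepurelv → nosepurelvus, bivifolk → nobivifolkus, dugelv → nodugelvus) add no- … -us around the stem.
So hipitalv → nohipitalvus.

nohipitalvus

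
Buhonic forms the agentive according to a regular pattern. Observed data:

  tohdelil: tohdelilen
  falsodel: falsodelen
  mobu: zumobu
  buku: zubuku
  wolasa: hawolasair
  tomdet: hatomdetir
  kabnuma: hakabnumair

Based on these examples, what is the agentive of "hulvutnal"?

hulvutnalen

"hulvutnal" ends in -l. The stems ending in -l (tohdelil → tohdelilen, falsodel → falsodelen) add -en.
The other patterns: stems ending in -u add the prefix zu-; stems ending in -a or -t add ha- … -ir around the stem.
So hulvutnal → hulvutnalen.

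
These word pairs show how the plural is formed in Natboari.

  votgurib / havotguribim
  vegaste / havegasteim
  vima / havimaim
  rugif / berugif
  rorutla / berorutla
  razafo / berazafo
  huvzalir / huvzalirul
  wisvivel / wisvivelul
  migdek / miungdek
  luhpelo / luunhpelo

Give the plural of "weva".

wevaul

"weva" begins with w-. The one such stem in the data (wisvivel → wisvivelul) adds -ul, so the same rule applies.
The other patterns: stems beginning with v- add ha- … -im around the stem; stems beginning with r- add the prefix be-; stems beginning with l- or m- insert -un- after the first vowel.
So weva → wevaul.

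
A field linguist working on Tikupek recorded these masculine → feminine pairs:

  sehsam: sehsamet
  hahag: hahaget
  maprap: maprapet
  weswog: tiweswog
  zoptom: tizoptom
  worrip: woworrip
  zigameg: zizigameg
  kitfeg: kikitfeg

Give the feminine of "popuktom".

hahag and weswog both end in -g yet inflect differently (hahaget, tiweswog), so the final letter is not what conditions the rule; the last vowel is.
"popuktom" has last vowel 'o'. The stems whose last vowel is 'o' (weswog → tiweswog, zoptom → tizoptom) add the prefix ti-.
So popuktom → tipopuktom.

tipopuktom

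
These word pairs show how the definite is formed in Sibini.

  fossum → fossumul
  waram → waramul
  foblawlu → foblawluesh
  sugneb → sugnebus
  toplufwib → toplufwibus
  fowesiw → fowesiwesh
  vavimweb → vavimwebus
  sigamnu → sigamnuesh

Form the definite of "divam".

divamul

"divam" ends in -m. The stems ending in -m (fossum → fossumul, waram → waramul) add -ul.
So divam → divamul.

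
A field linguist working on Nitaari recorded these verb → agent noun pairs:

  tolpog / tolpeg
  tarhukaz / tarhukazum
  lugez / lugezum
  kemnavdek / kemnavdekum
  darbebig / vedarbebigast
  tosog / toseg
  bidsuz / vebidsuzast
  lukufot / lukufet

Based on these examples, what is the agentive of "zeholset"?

bidsuz and lugez both end in -z yet inflect differently (vebidsuzast, lugezum), so the final letter is not what conditions the rule; the last vowel is.
"zeholset" has last vowel 'e'. The stems whose last vowel is 'e' (lugez → lugezum, kemnavdek → kemnavdekum) add -um.
The other patterns: stems whose last vowel is 'i' or 'u' add ve- … -ast around the stem; stems whose last vowel is 'o' change the last vowel to 'e'.
So zeholset → zeholsetum.

zeholsetum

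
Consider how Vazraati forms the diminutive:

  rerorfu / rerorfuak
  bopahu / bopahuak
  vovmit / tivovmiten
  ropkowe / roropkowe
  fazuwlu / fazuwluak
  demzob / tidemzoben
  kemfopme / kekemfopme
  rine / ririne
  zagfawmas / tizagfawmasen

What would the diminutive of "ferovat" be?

tiferovaten

rerorfu and rine both begin with r- yet inflect differently (rerorfuak, ririne), so the first letter is not what conditions the rule; the final letter is.
"ferovat" ends in -t. The one such stem in the data (vovmit → tivovmiten) adds ti- … -en around the stem, so the same rule applies.
So ferovat → tiferovaten.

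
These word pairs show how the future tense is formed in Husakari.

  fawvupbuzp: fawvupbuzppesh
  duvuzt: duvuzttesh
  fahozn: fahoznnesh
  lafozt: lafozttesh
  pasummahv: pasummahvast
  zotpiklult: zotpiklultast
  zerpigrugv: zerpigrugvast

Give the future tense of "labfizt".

duvuzt and zotpiklult both end in -t yet inflect differently (duvuzttesh, zotpiklultast), so the final letter is not what conditions the rule; the second-to-last letter is.
"labfizt" has second-to-last letter 'z'. The stems whose second-to-last letter is 'z' (fawvupbuzp → fawvupbuzppesh, duvuzt → duvuzttesh, fahozn → fahoznnesh) double the final consonant and add -esh.
The other pattern: stems whose second-to-last letter is 'g', 'h' or 'l' add -ast.
So labfizt → labfizttesh.

labfizttesh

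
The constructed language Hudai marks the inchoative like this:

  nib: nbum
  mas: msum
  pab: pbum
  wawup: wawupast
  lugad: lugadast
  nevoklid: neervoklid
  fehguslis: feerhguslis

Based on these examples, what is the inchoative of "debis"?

debisast

lugad and nevoklid both end in -d yet inflect differently (lugadast, neervoklid), so the final letter is not what conditions the rule; the number of vowels is.
"debis" has 2 vowels. The stems with 2 vowels (wawup → wawupast, lugad → lugadast) add -ast.
The other patterns: stems with 1 vowel delete the last vowel and add -um; stems with 3 vowels insert -er- after the first vowel.
So debis → debisast.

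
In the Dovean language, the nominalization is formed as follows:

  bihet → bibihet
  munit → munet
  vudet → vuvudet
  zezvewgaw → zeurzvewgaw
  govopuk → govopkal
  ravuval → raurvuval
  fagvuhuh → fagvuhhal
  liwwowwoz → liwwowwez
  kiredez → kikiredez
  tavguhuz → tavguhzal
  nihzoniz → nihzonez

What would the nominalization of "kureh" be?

kukureh

tavguhuz and kiredez both end in -z yet inflect differently (tavguhzal, kikiredez), so the final letter is not what conditions the rule; the last vowel is.
"kureh" has last vowel 'e'. The stems whose last vowel is 'e' (kiredez → kikiredez, vudet → vuvudet, bihet → bibihet) repeat the first consonant+vowel as a prefix.
The other patterns: stems whose last vowel is 'u' delete the last vowel and add -al; stems whose last vowel is 'a' insert -ur- after the first vowel; stems whose last vowel is 'i' or 'o' change the last vowel to 'e'.
So kureh → kukureh.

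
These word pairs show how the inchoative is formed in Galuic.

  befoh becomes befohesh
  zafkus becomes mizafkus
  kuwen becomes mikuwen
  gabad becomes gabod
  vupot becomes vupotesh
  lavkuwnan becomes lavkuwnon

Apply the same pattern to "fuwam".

lavkuwnan and kuwen both end in -n yet inflect differently (lavkuwnon, mikuwen), so the final letter is not what conditions the rule; the last vowel is.
"fuwam" has last vowel 'a'. The stems whose last vowel is 'a' (gabad → gabod, lavkuwnan → lavkuwnon) change the last vowel to 'o'.
The other patterns: stems whose last vowel is 'o' add -esh; stems whose last vowel is 'e' or 'u' add the prefix mi-.
So fuwam → fuwom.

fuwom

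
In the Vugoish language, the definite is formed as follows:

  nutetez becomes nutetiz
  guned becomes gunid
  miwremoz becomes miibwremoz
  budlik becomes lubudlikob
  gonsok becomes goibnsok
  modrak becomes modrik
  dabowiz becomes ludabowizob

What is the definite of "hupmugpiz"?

budlik and gonsok both end in -k yet inflect differently (lubudlikob, goibnsok), so the final letter is not what conditions the rule; the last vowel is.
"hupmugpiz" has last vowel 'i'. The stems whose last vowel is 'i' (dabowiz → ludabowizob, budlik → lubudlikob) add lu- … -ob around the stem.
So hupmugpiz → luhupmugpizob.

luhupmugpizob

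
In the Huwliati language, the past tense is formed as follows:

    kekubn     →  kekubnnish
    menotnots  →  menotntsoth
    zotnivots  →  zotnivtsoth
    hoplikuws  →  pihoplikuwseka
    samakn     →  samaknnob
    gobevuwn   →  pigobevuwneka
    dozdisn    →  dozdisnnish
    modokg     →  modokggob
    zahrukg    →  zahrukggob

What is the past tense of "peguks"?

samakn and gobevuwn both end in -n yet inflect differently (samaknnob, pigobevuwneka), so the final letter is not what conditions the rule; the second-to-last letter is.
"peguks" has second-to-last letter 'k'. The stems whose second-to-last letter is 'k' (samakn → samaknnob, modokg → modokggob, zahrukg → zahrukggob) double the final consonant and add -ob.
The other patterns: stems whose second-to-last letter is 't' delete the last vowel and add -oth; stems whose second-to-last letter is 'w' add pi- … -eka around the stem; stems whose second-to-last letter is 'b' or 's' double the final consonant and add -ish.
So peguks → pegukssob.

pegukssob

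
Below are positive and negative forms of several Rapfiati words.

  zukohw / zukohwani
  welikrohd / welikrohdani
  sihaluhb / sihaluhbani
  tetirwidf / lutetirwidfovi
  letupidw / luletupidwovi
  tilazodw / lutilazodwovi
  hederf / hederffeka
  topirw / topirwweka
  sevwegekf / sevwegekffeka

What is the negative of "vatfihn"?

vatfihnani

zukohw and letupidw both end in -w yet inflect differently (zukohwani, luletupidwovi), so the final letter is not what conditions the rule; the second-to-last letter is.
"vatfihn" has second-to-last letter 'h'. The stems whose second-to-last letter is 'h' (zukohw → zukohwani, welikrohd → welikrohdani, sihaluhb → sihaluhbani) add -ani.
The other patterns: stems whose second-to-last letter is 'd' add lu- … -ovi around the stem; stems whose second-to-last letter is 'k' or 'r' double the final consonant and add -eka.
So vatfihn → vatfihnani.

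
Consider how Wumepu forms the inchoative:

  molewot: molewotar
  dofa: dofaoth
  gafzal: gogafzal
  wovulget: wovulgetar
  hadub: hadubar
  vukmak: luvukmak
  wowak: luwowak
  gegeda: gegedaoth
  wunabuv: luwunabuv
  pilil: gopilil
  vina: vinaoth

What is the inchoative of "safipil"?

gosafipil

dofa and wowak both have last vowel 'a' yet inflect differently (dofaoth, luwowak), so the last vowel is not what conditions the rule; the final letter is.
"safipil" ends in -l. The stems ending in -l (gafzal → gogafzal, pilil → gopilil) add the prefix go-.
So safipil → gosafipil.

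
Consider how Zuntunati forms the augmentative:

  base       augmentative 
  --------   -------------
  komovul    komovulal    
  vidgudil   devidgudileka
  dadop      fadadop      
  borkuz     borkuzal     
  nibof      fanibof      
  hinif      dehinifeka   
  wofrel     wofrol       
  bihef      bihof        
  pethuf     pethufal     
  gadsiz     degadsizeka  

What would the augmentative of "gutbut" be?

gutbutal

nibof and hinif both end in -f yet inflect differently (fanibof, dehinifeka), so the final letter is not what conditions the rule; the last vowel is.
"gutbut" has last vowel 'u'. The stems whose last vowel is 'u' (komovul → komovulal, borkuz → borkuzal, pethuf → pethufal) add -al.
So gutbut → gutbutal.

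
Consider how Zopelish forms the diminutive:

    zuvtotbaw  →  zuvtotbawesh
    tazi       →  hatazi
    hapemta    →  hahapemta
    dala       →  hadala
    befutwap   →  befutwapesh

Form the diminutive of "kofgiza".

zuvtotbaw and hapemta both have last vowel 'a' yet inflect differently (zuvtotbawesh, hahapemta), so the last vowel is not what conditions the rule; whether the stem ends in a vowel or a consonant is.
"kofgiza" ends in a vowel. The stems ending in a vowel (hapemta → hahapemta, dala → hadala, tazi → hatazi) add the prefix ha-.
So kofgiza → hakofgiza.

hakofgiza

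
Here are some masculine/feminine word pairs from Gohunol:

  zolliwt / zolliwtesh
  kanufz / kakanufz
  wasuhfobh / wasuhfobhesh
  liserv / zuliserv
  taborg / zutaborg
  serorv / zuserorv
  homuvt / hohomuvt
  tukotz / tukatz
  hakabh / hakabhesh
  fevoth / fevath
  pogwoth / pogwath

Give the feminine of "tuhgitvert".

zutuhgitvert

hakabh and pogwoth both end in -h yet inflect differently (hakabhesh, pogwath), so the final letter is not what conditions the rule; the second-to-last letter is.
"tuhgitvert" has second-to-last letter 'r'. The stems whose second-to-last letter is 'r' (taborg → zutaborg, serorv → zuserorv, liserv → zuliserv) add the prefix zu-.
The other patterns: stems whose second-to-last letter is 'b' or 'w' add -esh; stems whose second-to-last letter is 't' change the last vowel to 'a'; stems whose second-to-last letter is 'f' or 'v' repeat the first consonant+vowel as a prefix.
So tuhgitvert → zutuhgitvert.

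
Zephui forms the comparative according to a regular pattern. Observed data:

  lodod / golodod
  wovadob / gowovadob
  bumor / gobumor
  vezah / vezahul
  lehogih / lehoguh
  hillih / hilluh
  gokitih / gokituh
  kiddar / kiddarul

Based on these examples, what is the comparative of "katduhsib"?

katduhsub

bumor and kiddar both end in -r yet inflect differently (gobumor, kiddarul), so the final letter is not what conditions the rule; the last vowel is.
"katduhsib" has last vowel 'i'. The stems whose last vowel is 'i' (lehogih → lehoguh, gokitih → gokituh, hillih → hilluh) change the last vowel to 'u'.
The other patterns: stems whose last vowel is 'o' add the prefix go-; stems whose last vowel is 'a' add -ul.
So katduhsib → katduhsub.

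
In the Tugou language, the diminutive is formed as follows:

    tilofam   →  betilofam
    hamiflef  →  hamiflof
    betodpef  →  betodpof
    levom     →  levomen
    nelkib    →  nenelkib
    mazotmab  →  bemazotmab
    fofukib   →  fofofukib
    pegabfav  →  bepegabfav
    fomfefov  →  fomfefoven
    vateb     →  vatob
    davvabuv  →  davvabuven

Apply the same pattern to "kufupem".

"kufupem" has last vowel 'e'. The stems whose last vowel is 'e' (hamiflef → hamiflof, betodpef → betodpof, vateb → vatob) change the last vowel to 'o'.
So kufupem → kufupom.

kufupom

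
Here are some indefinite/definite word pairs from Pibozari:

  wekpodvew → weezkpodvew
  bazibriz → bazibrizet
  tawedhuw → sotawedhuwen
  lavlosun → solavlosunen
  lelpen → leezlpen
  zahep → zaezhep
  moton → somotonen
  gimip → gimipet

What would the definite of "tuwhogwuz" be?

sotuwhogwuzen

gimip and zahep both end in -p yet inflect differently (gimipet, zaezhep), so the final letter is not what conditions the rule; the last vowel is.
"tuwhogwuz" has last vowel 'u'. The stems whose last vowel is 'u' (lavlosun → solavlosunen, tawedhuw → sotawedhuwen) add so- … -en around the stem.
So tuwhogwuz → sotuwhogwuzen.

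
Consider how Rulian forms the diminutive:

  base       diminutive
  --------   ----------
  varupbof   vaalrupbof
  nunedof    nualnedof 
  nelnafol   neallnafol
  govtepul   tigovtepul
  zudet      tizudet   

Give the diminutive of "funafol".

"funafol" has last vowel 'o'. The stems whose last vowel is 'o' (varupbof → vaalrupbof, nunedof → nualnedof, nelnafol → neallnafol) insert -al- after the first vowel.
So funafol → fualnafol.

fualnafol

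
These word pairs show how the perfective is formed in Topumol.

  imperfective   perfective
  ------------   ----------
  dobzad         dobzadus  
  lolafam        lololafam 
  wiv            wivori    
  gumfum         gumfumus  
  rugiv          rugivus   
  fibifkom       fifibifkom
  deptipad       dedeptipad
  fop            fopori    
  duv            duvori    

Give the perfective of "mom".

duv and rugiv both end in -v yet inflect differently (duvori, rugivus), so the final letter is not what conditions the rule; the number of vowels is.
"mom" has 1 vowel. The stems with 1 vowel (fop → fopori, duv → duvori, wiv → wivori) add -ori.
The other patterns: stems with 2 vowels add -us; stems with 3 vowels repeat the first consonant+vowel as a prefix.
So mom → momori.

momori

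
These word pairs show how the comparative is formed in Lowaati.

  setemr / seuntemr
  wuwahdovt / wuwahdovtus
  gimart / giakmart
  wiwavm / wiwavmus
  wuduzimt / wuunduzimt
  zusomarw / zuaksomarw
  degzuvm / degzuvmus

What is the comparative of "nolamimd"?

nounlamimd

gimart and wuwahdovt both end in -t yet inflect differently (giakmart, wuwahdovtus), so the final letter is not what conditions the rule; the second-to-last letter is.
"nolamimd" has second-to-last letter 'm'. The stems whose second-to-last letter is 'm' (setemr → seuntemr, wuduzimt → wuunduzimt) insert -un- after the first vowel.
So nolamimd → nounlamimd.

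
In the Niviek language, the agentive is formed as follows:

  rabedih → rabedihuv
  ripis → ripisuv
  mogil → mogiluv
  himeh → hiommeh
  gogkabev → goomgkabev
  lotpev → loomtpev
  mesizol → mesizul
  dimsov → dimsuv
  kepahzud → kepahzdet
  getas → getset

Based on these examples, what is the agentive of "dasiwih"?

dasiwihuv

"dasiwih" has last vowel 'i'. The stems whose last vowel is 'i' (rabedih → rabedihuv, ripis → ripisuv, mogil → mogiluv) add -uv.
The other patterns: stems whose last vowel is 'e' insert -om- after the first vowel; stems whose last vowel is 'o' change the last vowel to 'u'; stems whose last vowel is 'a' or 'u' delete the last vowel and add -et.
So dasiwih → dasiwihuv.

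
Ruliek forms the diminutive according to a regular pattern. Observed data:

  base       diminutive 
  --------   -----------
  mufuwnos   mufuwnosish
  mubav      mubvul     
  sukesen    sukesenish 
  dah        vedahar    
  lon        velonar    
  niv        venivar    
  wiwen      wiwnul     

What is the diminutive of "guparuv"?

guparuvish

lon and wiwen both end in -n yet inflect differently (velonar, wiwnul), so the final letter is not what conditions the rule; the number of vowels is.
"guparuv" has 3 vowels. The stems with 3 vowels (mufuwnos → mufuwnosish, sukesen → sukesenish) add -ish.
The other patterns: stems with 1 vowel add ve- … -ar around the stem; stems with 2 vowels delete the last vowel and add -ul.
So guparuv → guparuvish.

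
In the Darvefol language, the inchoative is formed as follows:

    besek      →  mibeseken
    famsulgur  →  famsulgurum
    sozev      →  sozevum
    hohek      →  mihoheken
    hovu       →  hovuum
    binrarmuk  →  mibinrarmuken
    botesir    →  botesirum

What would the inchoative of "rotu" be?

rotuum

binrarmuk and famsulgur both have last vowel 'u' yet inflect differently (mibinrarmuken, famsulgurum), so the last vowel is not what conditions the rule; the final letter is.
"rotu" ends in -u. The one such stem in the data (hovu → hovuum) adds -um, so the same rule applies.
The other pattern: stems ending in -k add mi- … -en around the stem.
So rotu → rotuum.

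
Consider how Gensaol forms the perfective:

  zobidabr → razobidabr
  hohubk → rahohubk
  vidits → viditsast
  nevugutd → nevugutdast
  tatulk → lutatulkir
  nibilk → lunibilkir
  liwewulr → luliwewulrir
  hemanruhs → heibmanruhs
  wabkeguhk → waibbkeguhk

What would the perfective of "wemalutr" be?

wemalutrast

hohubk and tatulk both end in -k yet inflect differently (rahohubk, lutatulkir), so the final letter is not what conditions the rule; the second-to-last letter is.
"wemalutr" has second-to-last letter 't'. The stems whose second-to-last letter is 't' (vidits → viditsast, nevugutd → nevugutdast) add -ast.
So wemalutr → wemalutrast.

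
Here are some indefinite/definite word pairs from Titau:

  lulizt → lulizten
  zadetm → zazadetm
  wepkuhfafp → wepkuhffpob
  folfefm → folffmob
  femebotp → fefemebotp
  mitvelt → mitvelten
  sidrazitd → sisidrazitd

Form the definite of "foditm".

zadetm and folfefm both end in -m yet inflect differently (zazadetm, folffmob), so the final letter is not what conditions the rule; the second-to-last letter is.
"foditm" has second-to-last letter 't'. The stems whose second-to-last letter is 't' (zadetm → zazadetm, sidrazitd → sisidrazitd, femebotp → fefemebotp) repeat the first consonant+vowel as a prefix.
The other patterns: stems whose second-to-last letter is 'f' delete the last vowel and add -ob; stems whose second-to-last letter is 'l' or 'z' add -en.
So foditm → fofoditm.

fofoditm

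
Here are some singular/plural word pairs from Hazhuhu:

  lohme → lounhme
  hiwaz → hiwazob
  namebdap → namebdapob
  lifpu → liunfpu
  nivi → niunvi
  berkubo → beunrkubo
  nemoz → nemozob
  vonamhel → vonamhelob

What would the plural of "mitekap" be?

mitekapob

"mitekap" ends in a consonant. The stems ending in a consonant (namebdap → namebdapob, nemoz → nemozob, hiwaz → hiwazob) add -ob.
The other pattern: stems ending in a vowel insert -un- after the first vowel.
So mitekap → mitekapob.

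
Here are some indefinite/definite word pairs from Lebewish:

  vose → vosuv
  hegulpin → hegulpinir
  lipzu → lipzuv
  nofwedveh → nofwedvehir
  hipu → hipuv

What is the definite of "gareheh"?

"gareheh" ends in a consonant. The stems ending in a consonant (hegulpin → hegulpinir, nofwedveh → nofwedvehir) add -ir.
The other pattern: stems ending in a vowel drop the final letter and add -uv.
So gareheh → garehehir.

garehehir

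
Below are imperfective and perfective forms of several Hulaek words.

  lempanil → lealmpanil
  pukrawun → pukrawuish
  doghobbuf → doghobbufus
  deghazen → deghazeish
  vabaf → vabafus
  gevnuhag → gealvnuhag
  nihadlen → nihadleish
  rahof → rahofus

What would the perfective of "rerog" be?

"rerog" ends in -g. The one such stem in the data (gevnuhag → gealvnuhag) inserts -al- after the first vowel (as does lempanil), so the same rule applies.
So rerog → realrog.

realrog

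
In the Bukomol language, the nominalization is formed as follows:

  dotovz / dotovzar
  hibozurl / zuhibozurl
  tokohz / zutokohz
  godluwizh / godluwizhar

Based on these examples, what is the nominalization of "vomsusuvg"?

dotovz and tokohz both end in -z yet inflect differently (dotovzar, zutokohz), so the final letter is not what conditions the rule; the second-to-last letter is.
"vomsusuvg" has second-to-last letter 'v'. The one such stem in the data (dotovz → dotovzar) adds -ar, so the same rule applies.
The other pattern: stems whose second-to-last letter is 'h' or 'r' add the prefix zu-.
So vomsusuvg → vomsusuvgar.

vomsusuvgar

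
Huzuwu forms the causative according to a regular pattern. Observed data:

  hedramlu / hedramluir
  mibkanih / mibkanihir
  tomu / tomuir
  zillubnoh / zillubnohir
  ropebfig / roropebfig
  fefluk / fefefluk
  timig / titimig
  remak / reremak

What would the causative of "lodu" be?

loduir

"lodu" ends in -u. The stems ending in -u (hedramlu → hedramluir, tomu → tomuir) add -ir.
The other pattern: stems ending in -g or -k repeat the first consonant+vowel as a prefix.
So lodu → loduir.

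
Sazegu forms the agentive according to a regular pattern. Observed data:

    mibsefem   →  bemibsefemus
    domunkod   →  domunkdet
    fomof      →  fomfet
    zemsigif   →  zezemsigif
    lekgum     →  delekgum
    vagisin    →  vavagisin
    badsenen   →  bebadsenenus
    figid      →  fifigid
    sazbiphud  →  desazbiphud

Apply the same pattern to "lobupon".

lobupnet

"lobupon" has last vowel 'o'. The stems whose last vowel is 'o' (fomof → fomfet, domunkod → domunkdet) delete the last vowel and add -et.
The other patterns: stems whose last vowel is 'i' repeat the first consonant+vowel as a prefix; stems whose last vowel is 'e' add be- … -us around the stem; stems whose last vowel is 'u' add the prefix de-.
So lobupon → lobupnet.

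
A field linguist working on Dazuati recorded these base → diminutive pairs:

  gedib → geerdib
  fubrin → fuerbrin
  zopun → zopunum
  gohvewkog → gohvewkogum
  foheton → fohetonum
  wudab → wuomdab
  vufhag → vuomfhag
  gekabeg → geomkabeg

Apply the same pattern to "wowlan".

woomwlan

"wowlan" has last vowel 'a'. The stems whose last vowel is 'a' (wudab → wuomdab, vufhag → vuomfhag) insert -om- after the first vowel.
So wowlan → woomwlan.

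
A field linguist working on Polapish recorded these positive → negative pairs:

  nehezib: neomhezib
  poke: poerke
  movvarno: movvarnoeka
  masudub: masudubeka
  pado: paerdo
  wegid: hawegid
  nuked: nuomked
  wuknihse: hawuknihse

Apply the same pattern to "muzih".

masudub and nehezib both end in -b yet inflect differently (masudubeka, neomhezib), so the final letter is not what conditions the rule; the first letter is.
"muzih" begins with m-. The stems beginning with m- (masudub → masudubeka, movvarno → movvarnoeka) add -eka.
So muzih → muziheka.

muziheka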